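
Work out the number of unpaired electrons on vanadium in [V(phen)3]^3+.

2

Summing ligand charges against the +3 overall charge gives an oxidation state of +3 for vanadium.
Group 5 minus oxidation state 3 gives a d² configuration.
Counting donor atoms: 3×1,10-phenanthroline (bidentate) → 6 donors. Coordination number = 6.
In an octahedral field the d² configuration is t₂g²e_g⁰ (only one arrangement possible), giving 2 unpaired electrons.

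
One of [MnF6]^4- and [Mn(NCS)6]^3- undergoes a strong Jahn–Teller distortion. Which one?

[Mn(NCS)6]^3-

[MnF6]^4-: Summing ligand charges against the −4 overall charge gives an oxidation state of +2 for manganese. Mn sits in group 7, so the d-electron count is 7 − 2 = 5. Fluoride is a weak-field ligand for a first-row metal, so the complex is high-spin. The d⁵ configuration leaves the e_g set evenly filled (or empty) — no strong Jahn–Teller driving force.
[Mn(NCS)6]^3-: Each isothiocyanate is −1; balancing the −3 overall charge requires Mn(III). Group 7 minus oxidation state 3 gives a d⁴ configuration. Isothiocyanate is a weak-field ligand for a first-row metal, so the complex is high-spin. The t₂g³e_g¹ (high-spin) configuration has an unevenly filled e_g set; the Jahn–Teller theorem predicts a tetragonal distortion (typically axial elongation) to lift the degeneracy.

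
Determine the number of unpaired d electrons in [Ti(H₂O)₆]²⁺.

2

Summing ligand charges against the +2 overall charge gives an oxidation state of +2 for titanium.
Group 4 minus oxidation state 2 gives a d² configuration.
In an octahedral field the d² configuration is t₂g²e_g⁰ (only one arrangement possible), giving 2 unpaired electrons.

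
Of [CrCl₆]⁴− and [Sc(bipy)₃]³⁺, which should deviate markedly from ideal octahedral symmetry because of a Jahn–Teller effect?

[CrCl₆]⁴−: Summing ligand charges against the −4 overall charge gives an oxidation state of +2 for chromium. Chromium is a group-6 element; Cr(II) is therefore d⁴. Chloride is a weak-field ligand for a first-row metal, so the complex is high-spin. The t₂g³e_g¹ (high-spin) configuration has an unevenly filled e_g set; the Jahn–Teller theorem predicts a tetragonal distortion (typically axial elongation) to lift the degeneracy.
[Sc(bipy)₃]³⁺: 2,2′-bipyridine is neutral; balancing the +3 overall charge requires Sc(III). Group 3 minus oxidation state 3 gives a d⁰ configuration. The d⁰ configuration leaves the e_g set evenly filled (or empty) — no strong Jahn–Teller driving force.

[CrCl₆]⁴−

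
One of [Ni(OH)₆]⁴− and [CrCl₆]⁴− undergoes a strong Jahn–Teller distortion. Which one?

[Ni(OH)₆]⁴−: Ligand charges: each hydroxide is −1. With an overall charge of −4 the nickel centre must be in the +2 oxidation state. Group 10 minus oxidation state 2 gives a d⁸ configuration. The d⁸ configuration leaves the e_g set evenly filled (or empty) — no strong Jahn–Teller driving force.
[CrCl₆]⁴−: Ligand charges: each chloride is −1. With an overall charge of −4 the chromium centre must be in the +2 oxidation state. Cr sits in group 6, so the d-electron count is 6 − 2 = 4. Chloride is a weak-field ligand for a first-row metal, so the complex is high-spin. The t₂g³e_g¹ (high-spin) configuration has an unevenly filled e_g set; the Jahn–Teller theorem predicts a tetragonal distortion (typically axial elongation) to lift the degeneracy.

[CrCl₆]⁴−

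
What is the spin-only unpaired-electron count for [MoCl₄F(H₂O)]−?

2 unpaired electrons

Ligand charges: each chloride is −1; each fluoride is −1; water is neutral. With an overall charge of −1 the molybdenum centre must be in the +4 oxidation state.
Mo sits in group 6, so the d-electron count is 6 − 4 = 2.
In an octahedral field the d² configuration is t₂g²e_g⁰ (only one arrangement possible), giving 2 unpaired electrons.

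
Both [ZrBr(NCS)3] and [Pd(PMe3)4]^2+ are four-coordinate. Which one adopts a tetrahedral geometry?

For [ZrBr(NCS)3]: Each bromide is −1; each isothiocyanate is −1; balancing the 0 overall charge requires Zr(IV). Zr sits in group 4, so the d-electron count is 4 − 4 = 0. A d⁰ ion has no crystal-field stabilisation preference between square planar and tetrahedral, so four ligands adopt the sterically favoured tetrahedral geometry. → tetrahedral.
For [Pd(PMe3)4]^2+: Summing ligand charges against the +2 overall charge gives an oxidation state of +2 for palladium. Pd sits in group 10, so the d-electron count is 10 − 2 = 8. A 4d d⁸ ion has a large crystal-field splitting; square planar leaves the high-energy d_{x²−y²} orbital empty and maximises CFSE. → square planar.

[ZrBr(NCS)3]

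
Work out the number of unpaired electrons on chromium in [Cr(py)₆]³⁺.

Summing ligand charges against the +3 overall charge gives an oxidation state of +3 for chromium.
Chromium is a group-6 element; Cr(III) is therefore d³.
In an octahedral field the d³ configuration is t₂g³e_g⁰ (only one arrangement possible), giving 3 unpaired electrons.

3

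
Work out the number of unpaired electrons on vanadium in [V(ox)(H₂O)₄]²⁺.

1

Each oxalate is −2; water is neutral; balancing the +2 overall charge requires V(IV).
Vanadium is a group-5 element; V(IV) is therefore d¹.
Counting donor atoms: 1×oxalate (bidentate) → 2 donors; 4×water (monodentate) → 4 donors. Coordination number = 6.
In an octahedral field the d¹ configuration is t₂g¹e_g⁰ (only one arrangement possible), giving 1 unpaired electron.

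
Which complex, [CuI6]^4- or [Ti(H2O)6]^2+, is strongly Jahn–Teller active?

[CuI6]^4-

[CuI6]^4-: Ligand charges: each iodide is −1. With an overall charge of −4 the copper centre must be in the +2 oxidation state. Cu sits in group 11, so the d-electron count is 11 − 2 = 9. The t₂g⁶e_g³ configuration has an unevenly filled e_g set; the Jahn–Teller theorem predicts a tetragonal distortion (typically axial elongation) to lift the degeneracy.
[Ti(H2O)6]^2+: Summing ligand charges against the +2 overall charge gives an oxidation state of +2 for titanium. Titanium is a group-4 element; Ti(II) is therefore d². The d² configuration leaves the e_g set evenly filled (or empty) — no strong Jahn–Teller driving force.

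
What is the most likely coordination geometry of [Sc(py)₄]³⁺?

Ligand charges: pyridine is neutral. With an overall charge of +3 the scandium centre must be in the +3 oxidation state.
Sc sits in group 3, so the d-electron count is 3 − 3 = 0.
With 4 monodentate ligands the coordination number is 4.
A d⁰ ion has no crystal-field stabilisation preference between square planar and tetrahedral, so four ligands adopt the sterically favoured tetrahedral geometry.

tetrahedral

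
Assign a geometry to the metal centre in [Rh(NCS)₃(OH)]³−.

square planar

Ligand charges: each isothiocyanate is −1; each hydroxide is −1. With an overall charge of −3 the rhodium centre must be in the +1 oxidation state.
Rh sits in group 9, so the d-electron count is 9 − 1 = 8.
Coordination number: 4.
A 4d d⁸ ion has a large crystal-field splitting; square planar leaves the high-energy d_{x²−y²} orbital empty and maximises CFSE.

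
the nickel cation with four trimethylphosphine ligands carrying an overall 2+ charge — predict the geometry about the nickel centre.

square planar

Ligand charges: trimethylphosphine is neutral. With an overall charge of +2 the nickel centre must be in the +2 oxidation state.
Nickel is a group-10 element; Ni(II) is therefore d⁸.
Coordination number: 4.
Trimethylphosphine is a strong-field ligand (high in the spectrochemical series).
A 3d d⁸ ion with strong-field ligands gains enough CFSE to favour square planar over tetrahedral.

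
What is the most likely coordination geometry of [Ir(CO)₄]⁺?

Summing ligand charges against the +1 overall charge gives an oxidation state of +1 for iridium.
Ir sits in group 9, so the d-electron count is 9 − 1 = 8.
Coordination number: 4.
A 5d d⁸ ion has a large crystal-field splitting; square planar leaves the high-energy d_{x²−y²} orbital empty and maximises CFSE.

square planar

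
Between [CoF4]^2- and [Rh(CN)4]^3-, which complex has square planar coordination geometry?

For [CoF4]^2-: Each fluoride is −1; balancing the −2 overall charge requires Co(II). Group 9 minus oxidation state 2 gives a d⁷ configuration. For a high-spin 3d d⁷ ion with weak-field ligands the small Δₜ gives little square-planar CFSE advantage, so four ligands adopt the sterically favoured tetrahedral geometry. → tetrahedral.
For [Rh(CN)4]^3-: Each cyanide is −1; balancing the −3 overall charge requires Rh(I). Group 9 minus oxidation state 1 gives a d⁸ configuration. A 4d d⁸ ion has a large crystal-field splitting; square planar leaves the high-energy d_{x²−y²} orbital empty and maximises CFSE. → square planar.

[Rh(CN)4]^3-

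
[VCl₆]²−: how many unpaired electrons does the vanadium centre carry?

1 unpaired electron

Summing ligand charges against the −2 overall charge gives an oxidation state of +4 for vanadium.
Vanadium is a group-5 element; V(IV) is therefore d¹.
In an octahedral field the d¹ configuration is t₂g¹e_g⁰ (only one arrangement possible), giving 1 unpaired electron.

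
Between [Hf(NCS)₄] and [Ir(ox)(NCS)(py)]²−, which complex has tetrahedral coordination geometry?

For [Hf(NCS)₄]: Each isothiocyanate is −1; balancing the 0 overall charge requires Hf(IV). Group 4 minus oxidation state 4 gives a d⁰ configuration. A d⁰ ion has no crystal-field stabilisation preference between square planar and tetrahedral, so four ligands adopt the sterically favoured tetrahedral geometry. → tetrahedral.
For [Ir(ox)(NCS)(py)]²−: Each oxalate is −2; each isothiocyanate is −1; pyridine is neutral; balancing the −2 overall charge requires Ir(I). Iridium is a group-9 element; Ir(I) is therefore d⁸. A 5d d⁸ ion has a large crystal-field splitting; square planar leaves the high-energy d_{x²−y²} orbital empty and maximises CFSE. → square planar.

[Hf(NCS)₄]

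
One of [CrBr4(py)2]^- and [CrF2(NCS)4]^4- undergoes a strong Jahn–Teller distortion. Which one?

[CrBr4(py)2]^-: Ligand charges: each bromide is −1; pyridine is neutral. With an overall charge of −1 the chromium centre must be in the +3 oxidation state. Chromium is a group-6 element; Cr(III) is therefore d³. The d³ configuration leaves the e_g set evenly filled (or empty) — no strong Jahn–Teller driving force.
[CrF2(NCS)4]^4-: Ligand charges: each fluoride is −1; each isothiocyanate is −1. With an overall charge of −4 the chromium centre must be in the +2 oxidation state. Group 6 minus oxidation state 2 gives a d⁴ configuration. Fluoride and isothiocyanate are weak-field ligands for a first-row metal, so the complex is high-spin. The t₂g³e_g¹ (high-spin) configuration has an unevenly filled e_g set; the Jahn–Teller theorem predicts a tetragonal distortion (typically axial elongation) to lift the degeneracy.

[CrF2(NCS)4]^4-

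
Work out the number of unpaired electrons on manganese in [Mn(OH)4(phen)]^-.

4 unpaired electrons

Summing ligand charges against the −1 overall charge gives an oxidation state of +3 for manganese.
Manganese is a group-7 element; Mn(III) is therefore d⁴.
Counting donor atoms: 4×hydroxide (monodentate) → 4 donors; 1×1,10-phenanthroline (bidentate) → 2 donors. Coordination number = 6.
The spin state decides the count: Hydroxide is a weak-field ligand for a first-row metal, so the complex is high-spin.
An octahedral high-spin d⁴ ion is t₂g³e_g¹, giving 4 unpaired electrons.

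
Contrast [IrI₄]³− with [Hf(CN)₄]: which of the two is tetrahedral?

For [IrI₄]³−: Each iodide is −1; balancing the −3 overall charge requires Ir(I). Ir sits in group 9, so the d-electron count is 9 − 1 = 8. A 5d d⁸ ion has a large crystal-field splitting; square planar leaves the high-energy d_{x²−y²} orbital empty and maximises CFSE. → square planar.
For [Hf(CN)₄]: Each cyanide is −1; balancing the 0 overall charge requires Hf(IV). Hafnium is a group-4 element; Hf(IV) is therefore d⁰. A d⁰ ion has no crystal-field stabilisation preference between square planar and tetrahedral, so four ligands adopt the sterically favoured tetrahedral geometry. → tetrahedral.

[Hf(CN)₄]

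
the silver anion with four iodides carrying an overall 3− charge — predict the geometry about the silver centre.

tetrahedral

Each iodide is −1; balancing the −3 overall charge requires Ag(I).
Group 11 minus oxidation state 1 gives a d¹⁰ configuration.
With 4 monodentate ligands the coordination number is 4.
A d¹⁰ ion has no crystal-field stabilisation preference between square planar and tetrahedral, so four ligands adopt the sterically favoured tetrahedral geometry.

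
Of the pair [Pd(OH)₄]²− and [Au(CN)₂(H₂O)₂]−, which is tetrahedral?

[Au(CN)₂(H₂O)₂]−

For [Pd(OH)₄]²−: Summing ligand charges against the −2 overall charge gives an oxidation state of +2 for palladium. Group 10 minus oxidation state 2 gives a d⁸ configuration. A 4d d⁸ ion has a large crystal-field splitting; square planar leaves the high-energy d_{x²−y²} orbital empty and maximises CFSE. → square planar.
For [Au(CN)₂(H₂O)₂]−: Each cyanide is −1; water is neutral; balancing the −1 overall charge requires Au(I). Au sits in group 11, so the d-electron count is 11 − 1 = 10. A d¹⁰ ion has no crystal-field stabilisation preference between square planar and tetrahedral, so four ligands adopt the sterically favoured tetrahedral geometry. → tetrahedral.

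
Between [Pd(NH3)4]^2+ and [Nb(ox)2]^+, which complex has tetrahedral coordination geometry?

For [Pd(NH3)4]^2+: Summing ligand charges against the +2 overall charge gives an oxidation state of +2 for palladium. Palladium is a group-10 element; Pd(II) is therefore d⁸. A 4d d⁸ ion has a large crystal-field splitting; square planar leaves the high-energy d_{x²−y²} orbital empty and maximises CFSE. → square planar.
For [Nb(ox)2]^+: Summing ligand charges against the +1 overall charge gives an oxidation state of +5 for niobium. Niobium is a group-5 element; Nb(V) is therefore d⁰. A d⁰ ion has no crystal-field stabilisation preference between square planar and tetrahedral, so four ligands adopt the sterically favoured tetrahedral geometry. → tetrahedral.

[Nb(ox)2]^+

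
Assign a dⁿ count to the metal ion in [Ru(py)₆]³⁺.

d⁵

Pyridine is neutral; balancing the +3 overall charge requires Ru(III).
Ru sits in group 8, so the d-electron count is 8 − 3 = 5.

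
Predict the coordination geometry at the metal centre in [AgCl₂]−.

Each chloride is −1; balancing the −1 overall charge requires Ag(I).
Ag sits in group 11, so the d-electron count is 11 − 1 = 10.
Coordination number: 2.
A d¹⁰ ion with only two ligands adopts a linear arrangement (sp hybridisation; no CFSE preference).

linear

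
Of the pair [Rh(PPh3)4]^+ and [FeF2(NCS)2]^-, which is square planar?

[Rh(PPh3)4]^+

For [Rh(PPh3)4]^+: Triphenylphosphine is neutral; balancing the +1 overall charge requires Rh(I). Rhodium is a group-9 element; Rh(I) is therefore d⁸. A 4d d⁸ ion has a large crystal-field splitting; square planar leaves the high-energy d_{x²−y²} orbital empty and maximises CFSE. → square planar.
For [FeF2(NCS)2]^-: Summing ligand charges against the −1 overall charge gives an oxidation state of +3 for iron. Iron is a group-8 element; Fe(III) is therefore d⁵. A high-spin d⁵ ion has zero CFSE in either geometry, so four ligands adopt the sterically favoured tetrahedral geometry. → tetrahedral.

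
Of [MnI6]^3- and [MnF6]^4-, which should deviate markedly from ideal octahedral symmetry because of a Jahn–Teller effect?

[MnI6]^3-

[MnI6]^3-: Summing ligand charges against the −3 overall charge gives an oxidation state of +3 for manganese. Group 7 minus oxidation state 3 gives a d⁴ configuration. Iodide is a weak-field ligand for a first-row metal, so the complex is high-spin. The t₂g³e_g¹ (high-spin) configuration has an unevenly filled e_g set; the Jahn–Teller theorem predicts a tetragonal distortion (typically axial elongation) to lift the degeneracy.
[MnF6]^4-: Summing ligand charges against the −4 overall charge gives an oxidation state of +2 for manganese. Manganese is a group-7 element; Mn(II) is therefore d⁵. Fluoride is a weak-field ligand for a first-row metal, so the complex is high-spin. The d⁵ configuration leaves the e_g set evenly filled (or empty) — no strong Jahn–Teller driving force.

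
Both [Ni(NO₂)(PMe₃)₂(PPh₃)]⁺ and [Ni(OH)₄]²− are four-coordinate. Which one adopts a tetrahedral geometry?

[Ni(OH)₄]²−

For [Ni(NO₂)(PMe₃)₂(PPh₃)]⁺: Each nitro (N-bound nitrite) is −1; trimethylphosphine is neutral; triphenylphosphine is neutral; balancing the +1 overall charge requires Ni(II). Nickel is a group-10 element; Ni(II) is therefore d⁸. Nitro (N-bound nitrite), trimethylphosphine, and triphenylphosphine are strong-field ligands (high in the spectrochemical series). A 3d d⁸ ion with strong-field ligands gains enough CFSE to favour square planar over tetrahedral. → square planar.
For [Ni(OH)₄]²−: Each hydroxide is −1; balancing the −2 overall charge requires Ni(II). Group 10 minus oxidation state 2 gives a d⁸ configuration. Hydroxide is a weak-field ligand. With weak-field ligands the CFSE gain from square planar is small, so a 3d d⁸ ion takes the sterically preferred tetrahedral geometry. → tetrahedral.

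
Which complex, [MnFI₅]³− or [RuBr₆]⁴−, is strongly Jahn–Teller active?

[MnFI₅]³−

[MnFI₅]³−: Ligand charges: each fluoride is −1; each iodide is −1. With an overall charge of −3 the manganese centre must be in the +3 oxidation state. Group 7 minus oxidation state 3 gives a d⁴ configuration. Fluoride and iodide are weak-field ligands for a first-row metal, so the complex is high-spin. The t₂g³e_g¹ (high-spin) configuration has an unevenly filled e_g set; the Jahn–Teller theorem predicts a tetragonal distortion (typically axial elongation) to lift the degeneracy.
[RuBr₆]⁴−: Ligand charges: each bromide is −1. With an overall charge of −4 the ruthenium centre must be in the +2 oxidation state. Group 8 minus oxidation state 2 gives a d⁶ configuration. A 4d ion has a large Δₒ and is invariably low-spin. The d⁶ configuration leaves the e_g set evenly filled (or empty) — no strong Jahn–Teller driving force.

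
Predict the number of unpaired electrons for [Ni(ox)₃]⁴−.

2

Each oxalate is −2; balancing the −4 overall charge requires Ni(II).
Group 10 minus oxidation state 2 gives a d⁸ configuration.
Counting donor atoms: 3×oxalate (bidentate) → 6 donors. Coordination number = 6.
In an octahedral field the d⁸ configuration is t₂g⁶e_g² (only one arrangement possible), giving 2 unpaired electrons.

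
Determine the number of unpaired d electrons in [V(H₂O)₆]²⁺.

Water is neutral; balancing the +2 overall charge requires V(II).
Vanadium is a group-5 element; V(II) is therefore d³.
In an octahedral field the d³ configuration is t₂g³e_g⁰ (only one arrangement possible), giving 3 unpaired electrons.

3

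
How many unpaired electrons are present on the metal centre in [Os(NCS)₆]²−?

Ligand charges: each isothiocyanate is −1. With an overall charge of −2 the osmium centre must be in the +4 oxidation state.
Group 8 minus oxidation state 4 gives a d⁴ configuration.
The spin state decides the count: a 5d ion has a large Δₒ and is invariably low-spin.
An octahedral low-spin d⁴ ion is t₂g⁴e_g⁰, giving 2 unpaired electrons.

2 unpaired electrons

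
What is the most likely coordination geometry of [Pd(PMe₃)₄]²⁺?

Trimethylphosphine is neutral; balancing the +2 overall charge requires Pd(II).
Pd sits in group 10, so the d-electron count is 10 − 2 = 8.
With 4 monodentate ligands the coordination number is 4.
A 4d d⁸ ion has a large crystal-field splitting; square planar leaves the high-energy d_{x²−y²} orbital empty and maximises CFSE.

square planar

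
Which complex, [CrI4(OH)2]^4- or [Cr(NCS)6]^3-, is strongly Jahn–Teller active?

[CrI4(OH)2]^4-

[CrI4(OH)2]^4-: Each iodide is −1; each hydroxide is −1; balancing the −4 overall charge requires Cr(II). Cr sits in group 6, so the d-electron count is 6 − 2 = 4. Hydroxide and iodide are weak-field ligands for a first-row metal, so the complex is high-spin. The t₂g³e_g¹ (high-spin) configuration has an unevenly filled e_g set; the Jahn–Teller theorem predicts a tetragonal distortion (typically axial elongation) to lift the degeneracy.
[Cr(NCS)6]^3-: Summing ligand charges against the −3 overall charge gives an oxidation state of +3 for chromium. Cr sits in group 6, so the d-electron count is 6 − 3 = 3. The d³ configuration leaves the e_g set evenly filled (or empty) — no strong Jahn–Teller driving force.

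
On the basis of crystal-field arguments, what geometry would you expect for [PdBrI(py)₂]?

Each bromide is −1; each iodide is −1; pyridine is neutral; balancing the 0 overall charge requires Pd(II).
Group 10 minus oxidation state 2 gives a d⁸ configuration.
With 4 monodentate ligands the coordination number is 4.
A 4d d⁸ ion has a large crystal-field splitting; square planar leaves the high-energy d_{x²−y²} orbital empty and maximises CFSE.

square planar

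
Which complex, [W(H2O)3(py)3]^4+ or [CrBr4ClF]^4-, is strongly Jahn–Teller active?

[CrBr4ClF]^4-

[W(H2O)3(py)3]^4+: Summing ligand charges against the +4 overall charge gives an oxidation state of +4 for tungsten. Group 6 minus oxidation state 4 gives a d² configuration. The d² configuration leaves the e_g set evenly filled (or empty) — no strong Jahn–Teller driving force.
[CrBr4ClF]^4-: Summing ligand charges against the −4 overall charge gives an oxidation state of +2 for chromium. Chromium is a group-6 element; Cr(II) is therefore d⁴. Bromide, chloride, and fluoride are weak-field ligands for a first-row metal, so the complex is high-spin. The t₂g³e_g¹ (high-spin) configuration has an unevenly filled e_g set; the Jahn–Teller theorem predicts a tetragonal distortion (typically axial elongation) to lift the degeneracy.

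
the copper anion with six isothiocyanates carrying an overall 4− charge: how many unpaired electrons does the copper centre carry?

1

Ligand charges: each isothiocyanate is −1. With an overall charge of −4 the copper centre must be in the +2 oxidation state.
Group 11 minus oxidation state 2 gives a d⁹ configuration.
In an octahedral field the d⁹ configuration is t₂g⁶e_g³ (only one arrangement possible), giving 1 unpaired electron.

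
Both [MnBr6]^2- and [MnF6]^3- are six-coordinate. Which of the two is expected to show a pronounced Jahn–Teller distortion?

[MnF6]^3-

[MnBr6]^2-: Each bromide is −1; balancing the −2 overall charge requires Mn(IV). Group 7 minus oxidation state 4 gives a d³ configuration. The d³ configuration leaves the e_g set evenly filled (or empty) — no strong Jahn–Teller driving force.
[MnF6]^3-: Each fluoride is −1; balancing the −3 overall charge requires Mn(III). Mn sits in group 7, so the d-electron count is 7 − 3 = 4. Fluoride is a weak-field ligand for a first-row metal, so the complex is high-spin. The t₂g³e_g¹ (high-spin) configuration has an unevenly filled e_g set; the Jahn–Teller theorem predicts a tetragonal distortion (typically axial elongation) to lift the degeneracy.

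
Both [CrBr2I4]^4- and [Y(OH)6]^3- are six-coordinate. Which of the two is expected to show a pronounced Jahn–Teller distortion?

[CrBr2I4]^4-: Each bromide is −1; each iodide is −1; balancing the −4 overall charge requires Cr(II). Group 6 minus oxidation state 2 gives a d⁴ configuration. Bromide and iodide are weak-field ligands for a first-row metal, so the complex is high-spin. The t₂g³e_g¹ (high-spin) configuration has an unevenly filled e_g set; the Jahn–Teller theorem predicts a tetragonal distortion (typically axial elongation) to lift the degeneracy.
[Y(OH)6]^3-: Ligand charges: each hydroxide is −1. With an overall charge of −3 the yttrium centre must be in the +3 oxidation state. Y sits in group 3, so the d-electron count is 3 − 3 = 0. The d⁰ configuration leaves the e_g set evenly filled (or empty) — no strong Jahn–Teller driving force.

[CrBr2I4]^4-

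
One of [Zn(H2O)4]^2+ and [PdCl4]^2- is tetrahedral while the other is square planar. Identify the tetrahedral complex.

For [Zn(H2O)4]^2+: Water is neutral; balancing the +2 overall charge requires Zn(II). Group 12 minus oxidation state 2 gives a d¹⁰ configuration. A d¹⁰ ion has no crystal-field stabilisation preference between square planar and tetrahedral, so four ligands adopt the sterically favoured tetrahedral geometry. → tetrahedral.
For [PdCl4]^2-: Each chloride is −1; balancing the −2 overall charge requires Pd(II). Palladium is a group-10 element; Pd(II) is therefore d⁸. A 4d d⁸ ion has a large crystal-field splitting; square planar leaves the high-energy d_{x²−y²} orbital empty and maximises CFSE. → square planar.

[Zn(H2O)4]^2+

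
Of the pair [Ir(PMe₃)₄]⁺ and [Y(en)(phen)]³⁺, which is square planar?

For [Ir(PMe₃)₄]⁺: Trimethylphosphine is neutral; balancing the +1 overall charge requires Ir(I). Ir sits in group 9, so the d-electron count is 9 − 1 = 8. A 5d d⁸ ion has a large crystal-field splitting; square planar leaves the high-energy d_{x²−y²} orbital empty and maximises CFSE. → square planar.
For [Y(en)(phen)]³⁺: Ethylenediamine is neutral; 1,10-phenanthroline is neutral; balancing the +3 overall charge requires Y(III). Y sits in group 3, so the d-electron count is 3 − 3 = 0. A d⁰ ion has no crystal-field stabilisation preference between square planar and tetrahedral, so four ligands adopt the sterically favoured tetrahedral geometry. → tetrahedral.

[Ir(PMe₃)₄]⁺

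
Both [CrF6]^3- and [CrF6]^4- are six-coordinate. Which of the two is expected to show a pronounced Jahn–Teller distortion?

[CrF6]^3-: Ligand charges: each fluoride is −1. With an overall charge of −3 the chromium centre must be in the +3 oxidation state. Cr sits in group 6, so the d-electron count is 6 − 3 = 3. The d³ configuration leaves the e_g set evenly filled (or empty) — no strong Jahn–Teller driving force.
[CrF6]^4-: Ligand charges: each fluoride is −1. With an overall charge of −4 the chromium centre must be in the +2 oxidation state. Chromium is a group-6 element; Cr(II) is therefore d⁴. Fluoride is a weak-field ligand for a first-row metal, so the complex is high-spin. The t₂g³e_g¹ (high-spin) configuration has an unevenly filled e_g set; the Jahn–Teller theorem predicts a tetragonal distortion (typically axial elongation) to lift the degeneracy.

[CrF6]^4-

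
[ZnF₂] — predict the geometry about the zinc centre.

linear

Each fluoride is −1; balancing the 0 overall charge requires Zn(II).
Zn sits in group 12, so the d-electron count is 12 − 2 = 10.
Coordination number: 2.
A d¹⁰ ion with only two ligands adopts a linear arrangement (sp hybridisation; no CFSE preference).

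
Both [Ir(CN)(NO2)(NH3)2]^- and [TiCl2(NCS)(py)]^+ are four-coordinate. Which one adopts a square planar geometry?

[Ir(CN)(NO2)(NH3)2]^-

For [Ir(CN)(NO2)(NH3)2]^-: Each cyanide is −1; each nitro (N-bound nitrite) is −1; ammonia is neutral; balancing the −1 overall charge requires Ir(I). Ir sits in group 9, so the d-electron count is 9 − 1 = 8. A 5d d⁸ ion has a large crystal-field splitting; square planar leaves the high-energy d_{x²−y²} orbital empty and maximises CFSE. → square planar.
For [TiCl2(NCS)(py)]^+: Ligand charges: each chloride is −1; each isothiocyanate is −1; pyridine is neutral. With an overall charge of +1 the titanium centre must be in the +4 oxidation state. Group 4 minus oxidation state 4 gives a d⁰ configuration. A d⁰ ion has no crystal-field stabilisation preference between square planar and tetrahedral, so four ligands adopt the sterically favoured tetrahedral geometry. → tetrahedral.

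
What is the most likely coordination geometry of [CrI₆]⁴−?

octahedral

Each iodide is −1; balancing the −4 overall charge requires Cr(II).
Chromium is a group-6 element; Cr(II) is therefore d⁴.
With 6 monodentate ligands the coordination number is 6.
Six donors around a single metal centre give an octahedral coordination sphere.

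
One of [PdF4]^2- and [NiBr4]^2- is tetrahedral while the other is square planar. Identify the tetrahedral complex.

[NiBr4]^2-

For [PdF4]^2-: Each fluoride is −1; balancing the −2 overall charge requires Pd(II). Pd sits in group 10, so the d-electron count is 10 − 2 = 8. A 4d d⁸ ion has a large crystal-field splitting; square planar leaves the high-energy d_{x²−y²} orbital empty and maximises CFSE. → square planar.
For [NiBr4]^2-: Each bromide is −1; balancing the −2 overall charge requires Ni(II). Group 10 minus oxidation state 2 gives a d⁸ configuration. Bromide is a weak-field ligand. With weak-field ligands the CFSE gain from square planar is small, so a 3d d⁸ ion takes the sterically preferred tetrahedral geometry. → tetrahedral.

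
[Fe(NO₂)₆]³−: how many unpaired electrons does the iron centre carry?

Summing ligand charges against the −3 overall charge gives an oxidation state of +3 for iron.
Iron is a group-8 element; Fe(III) is therefore d⁵.
The spin state decides the count: Nitro (N-bound nitrite) is a strong-field ligand (high in the spectrochemical series) for a first-row metal, so the complex is low-spin.
An octahedral low-spin d⁵ ion is t₂g⁵e_g⁰, giving 1 unpaired electron.

1 unpaired electron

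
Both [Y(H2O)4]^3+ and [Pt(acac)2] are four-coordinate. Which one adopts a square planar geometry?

[Pt(acac)2]

For [Y(H2O)4]^3+: Ligand charges: water is neutral. With an overall charge of +3 the yttrium centre must be in the +3 oxidation state. Group 3 minus oxidation state 3 gives a d⁰ configuration. A d⁰ ion has no crystal-field stabilisation preference between square planar and tetrahedral, so four ligands adopt the sterically favoured tetrahedral geometry. → tetrahedral.
For [Pt(acac)2]: Each acetylacetonate is −1; balancing the 0 overall charge requires Pt(II). Group 10 minus oxidation state 2 gives a d⁸ configuration. A 5d d⁸ ion has a large crystal-field splitting; square planar leaves the high-energy d_{x²−y²} orbital empty and maximises CFSE. → square planar.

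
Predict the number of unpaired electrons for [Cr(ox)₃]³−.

3 unpaired electrons

Summing ligand charges against the −3 overall charge gives an oxidation state of +3 for chromium.
Group 6 minus oxidation state 3 gives a d³ configuration.
Counting donor atoms: 3×oxalate (bidentate) → 6 donors. Coordination number = 6.
In an octahedral field the d³ configuration is t₂g³e_g⁰ (only one arrangement possible), giving 3 unpaired electrons.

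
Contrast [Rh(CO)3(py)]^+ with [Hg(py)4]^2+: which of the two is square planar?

[Rh(CO)3(py)]^+

For [Rh(CO)3(py)]^+: Summing ligand charges against the +1 overall charge gives an oxidation state of +1 for rhodium. Rh sits in group 9, so the d-electron count is 9 − 1 = 8. A 4d d⁸ ion has a large crystal-field splitting; square planar leaves the high-energy d_{x²−y²} orbital empty and maximises CFSE. → square planar.
For [Hg(py)4]^2+: Summing ligand charges against the +2 overall charge gives an oxidation state of +2 for mercury. Mercury is a group-12 element; Hg(II) is therefore d¹⁰. A d¹⁰ ion has no crystal-field stabilisation preference between square planar and tetrahedral, so four ligands adopt the sterically favoured tetrahedral geometry. → tetrahedral.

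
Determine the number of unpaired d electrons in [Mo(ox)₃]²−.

Ligand charges: each oxalate is −2. With an overall charge of −2 the molybdenum centre must be in the +4 oxidation state.
Group 6 minus oxidation state 4 gives a d² configuration.
Counting donor atoms: 3×oxalate (bidentate) → 6 donors. Coordination number = 6.
In an octahedral field the d² configuration is t₂g²e_g⁰ (only one arrangement possible), giving 2 unpaired electrons.

2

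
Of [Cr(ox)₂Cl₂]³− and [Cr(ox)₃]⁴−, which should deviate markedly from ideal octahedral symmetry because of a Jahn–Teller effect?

[Cr(ox)₃]⁴−

[Cr(ox)₂Cl₂]³−: Summing ligand charges against the −3 overall charge gives an oxidation state of +3 for chromium. Cr sits in group 6, so the d-electron count is 6 − 3 = 3. The d³ configuration leaves the e_g set evenly filled (or empty) — no strong Jahn–Teller driving force.
[Cr(ox)₃]⁴−: Each oxalate is −2; balancing the −4 overall charge requires Cr(II). Cr sits in group 6, so the d-electron count is 6 − 2 = 4. Oxalate is a weak-field ligand for a first-row metal, so the complex is high-spin. The t₂g³e_g¹ (high-spin) configuration has an unevenly filled e_g set; the Jahn–Teller theorem predicts a tetragonal distortion (typically axial elongation) to lift the degeneracy.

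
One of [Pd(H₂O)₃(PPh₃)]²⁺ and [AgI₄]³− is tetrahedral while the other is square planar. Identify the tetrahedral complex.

For [Pd(H₂O)₃(PPh₃)]²⁺: Ligand charges: water is neutral; triphenylphosphine is neutral. With an overall charge of +2 the palladium centre must be in the +2 oxidation state. Palladium is a group-10 element; Pd(II) is therefore d⁸. A 4d d⁸ ion has a large crystal-field splitting; square planar leaves the high-energy d_{x²−y²} orbital empty and maximises CFSE. → square planar.
For [AgI₄]³−: Each iodide is −1; balancing the −3 overall charge requires Ag(I). Group 11 minus oxidation state 1 gives a d¹⁰ configuration. A d¹⁰ ion has no crystal-field stabilisation preference between square planar and tetrahedral, so four ligands adopt the sterically favoured tetrahedral geometry. → tetrahedral.

[AgI₄]³−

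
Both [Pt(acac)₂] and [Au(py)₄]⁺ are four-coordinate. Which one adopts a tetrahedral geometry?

[Au(py)₄]⁺

For [Pt(acac)₂]: Ligand charges: each acetylacetonate is −1. With an overall charge of 0 the platinum centre must be in the +2 oxidation state. Group 10 minus oxidation state 2 gives a d⁸ configuration. A 5d d⁸ ion has a large crystal-field splitting; square planar leaves the high-energy d_{x²−y²} orbital empty and maximises CFSE. → square planar.
For [Au(py)₄]⁺: Pyridine is neutral; balancing the +1 overall charge requires Au(I). Group 11 minus oxidation state 1 gives a d¹⁰ configuration. A d¹⁰ ion has no crystal-field stabilisation preference between square planar and tetrahedral, so four ligands adopt the sterically favoured tetrahedral geometry. → tetrahedral.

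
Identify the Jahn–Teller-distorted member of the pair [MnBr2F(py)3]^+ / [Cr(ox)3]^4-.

[Cr(ox)3]^4-

[MnBr2F(py)3]^+: Each bromide is −1; each fluoride is −1; pyridine is neutral; balancing the +1 overall charge requires Mn(IV). Manganese is a group-7 element; Mn(IV) is therefore d³. The d³ configuration leaves the e_g set evenly filled (or empty) — no strong Jahn–Teller driving force.
[Cr(ox)3]^4-: Each oxalate is −2; balancing the −4 overall charge requires Cr(II). Cr sits in group 6, so the d-electron count is 6 − 2 = 4. Oxalate is a weak-field ligand for a first-row metal, so the complex is high-spin. The t₂g³e_g¹ (high-spin) configuration has an unevenly filled e_g set; the Jahn–Teller theorem predicts a tetragonal distortion (typically axial elongation) to lift the degeneracy.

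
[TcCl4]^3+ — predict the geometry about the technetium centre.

Each chloride is −1; balancing the +3 overall charge requires Tc(VII).
Technetium is a group-7 element; Tc(VII) is therefore d⁰.
With 4 monodentate ligands the coordination number is 4.
A d⁰ ion has no crystal-field stabilisation preference between square planar and tetrahedral, so four ligands adopt the sterically favoured tetrahedral geometry.

tetrahedral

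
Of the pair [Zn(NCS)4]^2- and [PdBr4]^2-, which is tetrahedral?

For [Zn(NCS)4]^2-: Each isothiocyanate is −1; balancing the −2 overall charge requires Zn(II). Zn sits in group 12, so the d-electron count is 12 − 2 = 10. A d¹⁰ ion has no crystal-field stabilisation preference between square planar and tetrahedral, so four ligands adopt the sterically favoured tetrahedral geometry. → tetrahedral.
For [PdBr4]^2-: Each bromide is −1; balancing the −2 overall charge requires Pd(II). Pd sits in group 10, so the d-electron count is 10 − 2 = 8. A 4d d⁸ ion has a large crystal-field splitting; square planar leaves the high-energy d_{x²−y²} orbital empty and maximises CFSE. → square planar.

[Zn(NCS)4]^2-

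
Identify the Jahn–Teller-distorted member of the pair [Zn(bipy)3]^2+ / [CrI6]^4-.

[CrI6]^4-

[Zn(bipy)3]^2+: Summing ligand charges against the +2 overall charge gives an oxidation state of +2 for zinc. Group 12 minus oxidation state 2 gives a d¹⁰ configuration. The d¹⁰ configuration leaves the e_g set evenly filled (or empty) — no strong Jahn–Teller driving force.
[CrI6]^4-: Ligand charges: each iodide is −1. With an overall charge of −4 the chromium centre must be in the +2 oxidation state. Cr sits in group 6, so the d-electron count is 6 − 2 = 4. Iodide is a weak-field ligand for a first-row metal, so the complex is high-spin. The t₂g³e_g¹ (high-spin) configuration has an unevenly filled e_g set; the Jahn–Teller theorem predicts a tetragonal distortion (typically axial elongation) to lift the degeneracy.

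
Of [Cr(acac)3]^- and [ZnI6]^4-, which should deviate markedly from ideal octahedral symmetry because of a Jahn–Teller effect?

[Cr(acac)3]^-

[Cr(acac)3]^-: Each acetylacetonate is −1; balancing the −1 overall charge requires Cr(II). Chromium is a group-6 element; Cr(II) is therefore d⁴. Acetylacetonate is a weak-field ligand for a first-row metal, so the complex is high-spin. The t₂g³e_g¹ (high-spin) configuration has an unevenly filled e_g set; the Jahn–Teller theorem predicts a tetragonal distortion (typically axial elongation) to lift the degeneracy.
[ZnI6]^4-: Ligand charges: each iodide is −1. With an overall charge of −4 the zinc centre must be in the +2 oxidation state. Zinc is a group-12 element; Zn(II) is therefore d¹⁰. The d¹⁰ configuration leaves the e_g set evenly filled (or empty) — no strong Jahn–Teller driving force.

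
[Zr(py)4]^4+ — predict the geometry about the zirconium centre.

tetrahedral

Pyridine is neutral; balancing the +4 overall charge requires Zr(IV).
Zirconium is a group-4 element; Zr(IV) is therefore d⁰.
With 4 monodentate ligands the coordination number is 4.
A d⁰ ion has no crystal-field stabilisation preference between square planar and tetrahedral, so four ligands adopt the sterically favoured tetrahedral geometry.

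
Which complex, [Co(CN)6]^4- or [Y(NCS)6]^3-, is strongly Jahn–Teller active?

[Co(CN)6]^4-

[Co(CN)6]^4-: Summing ligand charges against the −4 overall charge gives an oxidation state of +2 for cobalt. Cobalt is a group-9 element; Co(II) is therefore d⁷. Cyanide is a strong-field ligand (high in the spectrochemical series) for a first-row metal, so the complex is low-spin. The t₂g⁶e_g¹ (low-spin) configuration has an unevenly filled e_g set; the Jahn–Teller theorem predicts a tetragonal distortion (typically axial elongation) to lift the degeneracy.
[Y(NCS)6]^3-: Ligand charges: each isothiocyanate is −1. With an overall charge of −3 the yttrium centre must be in the +3 oxidation state. Yttrium is a group-3 element; Y(III) is therefore d⁰. The d⁰ configuration leaves the e_g set evenly filled (or empty) — no strong Jahn–Teller driving force.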